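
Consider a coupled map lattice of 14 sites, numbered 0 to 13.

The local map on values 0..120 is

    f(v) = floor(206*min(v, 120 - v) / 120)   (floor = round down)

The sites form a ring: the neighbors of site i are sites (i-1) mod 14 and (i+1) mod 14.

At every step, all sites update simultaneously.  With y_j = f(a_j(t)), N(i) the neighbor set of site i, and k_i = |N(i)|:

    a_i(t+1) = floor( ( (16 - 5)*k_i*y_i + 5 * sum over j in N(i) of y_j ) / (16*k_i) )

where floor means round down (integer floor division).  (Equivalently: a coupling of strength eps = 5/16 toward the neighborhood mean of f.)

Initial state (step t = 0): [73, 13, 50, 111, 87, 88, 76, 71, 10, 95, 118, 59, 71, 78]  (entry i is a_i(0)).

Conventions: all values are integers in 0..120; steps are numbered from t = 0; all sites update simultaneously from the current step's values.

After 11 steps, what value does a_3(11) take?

Simulating step by step:
t=0: [73, 13, 50, 111, 87, 88, 76, 71, 10, 95, 118, 59, 71, 78]
t=1: [69, 40, 64, 32, 49, 57, 73, 72, 31, 32, 24, 83, 84, 75]
t=2: [82, 75, 85, 65, 81, 92, 82, 77, 57, 51, 46, 59, 63, 76]
t=3: [68, 72, 67, 84, 67, 53, 63, 75, 91, 87, 83, 96, 94, 76]
t=4: [85, 84, 84, 70, 85, 91, 92, 75, 54, 56, 58, 44, 48, 72]
t=5: [63, 60, 64, 77, 62, 50, 52, 74, 90, 95, 94, 79, 80, 78]
t=6: [94, 100, 93, 80, 92, 87, 86, 75, 53, 43, 47, 65, 68, 75]
t=7: [47, 37, 47, 61, 52, 55, 60, 76, 85, 76, 81, 91, 87, 73]
t=8: [77, 68, 80, 95, 91, 94, 97, 77, 64, 71, 64, 52, 58, 76]
t=9: [75, 83, 67, 47, 47, 44, 45, 71, 90, 87, 93, 91, 93, 78]
t=10: [74, 69, 84, 81, 79, 76, 77, 77, 56, 53, 48, 48, 50, 68]
t=11: [81, 81, 65, 65, 70, 73, 73, 76, 91, 89, 83, 82, 85, 86]

Answer: a_3(11) = 65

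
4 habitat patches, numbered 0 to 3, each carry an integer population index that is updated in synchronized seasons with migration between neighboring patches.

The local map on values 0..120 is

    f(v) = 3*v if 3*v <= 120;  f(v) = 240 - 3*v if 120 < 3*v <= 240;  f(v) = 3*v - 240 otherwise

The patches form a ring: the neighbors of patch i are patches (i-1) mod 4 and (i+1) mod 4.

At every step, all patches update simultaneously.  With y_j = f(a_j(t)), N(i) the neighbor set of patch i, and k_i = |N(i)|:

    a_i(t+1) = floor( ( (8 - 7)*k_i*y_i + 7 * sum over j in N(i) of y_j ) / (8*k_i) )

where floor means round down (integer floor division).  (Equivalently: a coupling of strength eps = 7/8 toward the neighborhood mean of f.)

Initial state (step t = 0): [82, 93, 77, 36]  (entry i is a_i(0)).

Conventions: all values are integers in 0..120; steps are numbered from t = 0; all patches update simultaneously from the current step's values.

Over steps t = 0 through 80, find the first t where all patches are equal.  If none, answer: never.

Simulating step by step:
t=0: [82, 93, 77, 36]  (not all equal)
t=1: [65, 11, 65, 20]  (not all equal)
t=2: [46, 43, 46, 46]  (not all equal)
t=3: [105, 103, 105, 102]  (not all equal)
t=4: [68, 74, 68, 73]  (not all equal)
t=5: [21, 33, 21, 34]  (not all equal)
t=6: [95, 67, 95, 67]  (not all equal)
t=7: [39, 44, 39, 44]  (not all equal)
t=8: [109, 115, 109, 115]  (not all equal)
t=9: [102, 89, 102, 89]  (not all equal)
t=10: [31, 61, 31, 61]  (not all equal)
t=11: [61, 88, 61, 88]  (not all equal)
t=12: [28, 52, 28, 52]  (not all equal)
t=13: [84, 84, 84, 84]  (all equal)

Answer: 13
Key observation: Synchronization is absorbing here: once all patches are equal they stay equal, and step 13 is the first all-equal step.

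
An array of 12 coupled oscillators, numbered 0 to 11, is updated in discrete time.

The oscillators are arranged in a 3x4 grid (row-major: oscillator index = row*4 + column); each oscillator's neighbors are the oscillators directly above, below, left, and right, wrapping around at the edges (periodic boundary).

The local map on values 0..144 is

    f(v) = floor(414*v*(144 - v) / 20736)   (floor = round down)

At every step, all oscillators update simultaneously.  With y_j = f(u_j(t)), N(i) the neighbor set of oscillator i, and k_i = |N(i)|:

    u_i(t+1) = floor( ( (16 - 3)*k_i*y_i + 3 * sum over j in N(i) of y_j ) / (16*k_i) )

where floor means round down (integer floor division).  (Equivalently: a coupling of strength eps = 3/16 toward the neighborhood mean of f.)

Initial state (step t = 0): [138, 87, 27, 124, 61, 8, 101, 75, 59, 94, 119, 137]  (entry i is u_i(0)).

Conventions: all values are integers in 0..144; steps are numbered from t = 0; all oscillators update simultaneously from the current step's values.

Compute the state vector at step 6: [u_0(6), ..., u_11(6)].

Simulating step by step:
t=0: [138, 87, 27, 124, 61, 8, 101, 75, 59, 94, 119, 137]
t=1: [29, 89, 64, 49, 93, 34, 81, 95, 91, 88, 60, 30]
t=2: [71, 94, 101, 90, 91, 78, 99, 91, 93, 96, 98, 73]
t=3: [101, 93, 87, 97, 96, 100, 89, 96, 94, 92, 90, 101]
t=4: [87, 93, 98, 90, 91, 88, 96, 91, 92, 94, 96, 87]
t=5: [98, 94, 90, 96, 96, 97, 92, 96, 95, 93, 92, 98]
t=6: [90, 93, 96, 92, 91, 91, 94, 92, 91, 93, 94, 90]

Answer: [90, 93, 96, 92, 91, 91, 94, 92, 91, 93, 94, 90]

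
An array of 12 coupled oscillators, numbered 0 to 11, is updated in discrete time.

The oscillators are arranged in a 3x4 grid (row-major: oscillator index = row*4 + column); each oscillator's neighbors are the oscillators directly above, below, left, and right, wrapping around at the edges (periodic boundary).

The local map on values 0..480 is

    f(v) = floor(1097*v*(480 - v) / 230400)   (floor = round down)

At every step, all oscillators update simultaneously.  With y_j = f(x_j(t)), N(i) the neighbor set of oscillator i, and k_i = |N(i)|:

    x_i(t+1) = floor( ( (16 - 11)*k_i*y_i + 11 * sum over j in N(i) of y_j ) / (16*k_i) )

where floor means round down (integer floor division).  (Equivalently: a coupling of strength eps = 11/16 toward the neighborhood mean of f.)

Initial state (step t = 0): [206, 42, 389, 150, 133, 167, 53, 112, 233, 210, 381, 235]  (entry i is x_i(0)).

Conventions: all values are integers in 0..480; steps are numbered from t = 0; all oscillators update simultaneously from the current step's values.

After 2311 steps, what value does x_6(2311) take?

Answer: x_6(2311) = 270
Key observation: The state at step 4, [269, 269, 269, 269, 269, 269, 269, 269, 269, 269, 269, 269], reappears at step 6: the system is in a cycle of period 2 from step 4 on.  Therefore the state at step 2311 equals the state at step 4 + ((2311 - 4) mod 2) = 5, which is [270, 270, 270, 270, 270, 270, 270, 270, 270, 270, 270, 270].

Derivation:
t=0: [206, 42, 389, 150, 133, 167, 53, 112, 233, 210, 381, 235]
t=1: [223, 190, 157, 229, 237, 194, 169, 204, 262, 219, 196, 237]
t=2: [270, 262, 255, 266, 270, 264, 256, 267, 272, 267, 261, 270]
t=3: [269, 270, 272, 270, 269, 270, 271, 270, 269, 270, 271, 270]
t=4: [269, 269, 269, 269, 269, 269, 269, 269, 269, 269, 269, 269]
t=5: [270, 270, 270, 270, 270, 270, 270, 270, 270, 270, 270, 270]
t=6: [269, 269, 269, 269, 269, 269, 269, 269, 269, 269, 269, 269]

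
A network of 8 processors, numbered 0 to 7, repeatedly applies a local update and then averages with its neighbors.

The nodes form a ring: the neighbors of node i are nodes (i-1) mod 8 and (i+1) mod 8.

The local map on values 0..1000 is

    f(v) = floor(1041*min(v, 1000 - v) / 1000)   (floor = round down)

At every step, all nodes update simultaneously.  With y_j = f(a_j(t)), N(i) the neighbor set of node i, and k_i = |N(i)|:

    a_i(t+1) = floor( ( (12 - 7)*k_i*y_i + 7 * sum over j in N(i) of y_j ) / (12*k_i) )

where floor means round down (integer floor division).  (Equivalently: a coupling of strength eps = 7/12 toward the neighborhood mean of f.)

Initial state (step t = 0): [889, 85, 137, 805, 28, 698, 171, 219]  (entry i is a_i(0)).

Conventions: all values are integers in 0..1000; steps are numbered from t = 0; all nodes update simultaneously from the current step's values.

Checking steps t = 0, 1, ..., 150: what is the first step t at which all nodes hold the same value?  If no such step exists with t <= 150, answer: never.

Simulating step by step:
t=0: [889, 85, 137, 805, 28, 698, 171, 219]  (not all equal)
t=1: [139, 111, 143, 134, 162, 191, 231, 180]  (not all equal)
t=2: [148, 133, 135, 150, 168, 201, 212, 189]  (not all equal)
t=3: [161, 143, 144, 156, 178, 202, 209, 190]  (not all equal)
t=4: [170, 153, 152, 164, 185, 204, 209, 194]  (not all equal)
t=5: [178, 163, 161, 172, 191, 207, 210, 198]  (not all equal)
t=6: [186, 173, 171, 181, 197, 210, 213, 203]  (not all equal)
t=7: [194, 183, 181, 190, 203, 215, 217, 208]  (not all equal)
t=8: [202, 192, 191, 198, 210, 220, 221, 214]  (not all equal)
t=9: [210, 201, 200, 207, 217, 226, 227, 220]  (not all equal)
t=10: [218, 211, 210, 215, 225, 232, 233, 227]  (not all equal)
t=11: [226, 220, 219, 224, 232, 239, 239, 234]  (not all equal)
t=12: [235, 230, 229, 233, 240, 245, 246, 242]  (not all equal)
t=13: [244, 240, 239, 242, 248, 253, 254, 250]  (not all equal)
t=14: [254, 250, 249, 252, 257, 261, 262, 259]  (not all equal)
t=15: [264, 260, 260, 262, 266, 270, 270, 268]  (not all equal)
t=16: [274, 271, 270, 272, 276, 279, 280, 277]  (not all equal)
t=17: [285, 282, 281, 283, 286, 289, 289, 288]  (not all equal)
t=18: [296, 293, 292, 294, 297, 299, 299, 298]  (not all equal)
t=19: [307, 305, 304, 306, 308, 310, 310, 309]  (not all equal)
t=20: [319, 317, 316, 318, 320, 321, 321, 320]  (not all equal)
t=21: [331, 329, 329, 330, 332, 333, 333, 333]  (not all equal)
t=22: [344, 342, 342, 343, 344, 345, 346, 345]  (not all equal)
t=23: [357, 356, 356, 357, 358, 359, 359, 359]  (not all equal)
t=24: [371, 370, 370, 371, 372, 372, 373, 372]  (not all equal)
t=25: [386, 385, 385, 386, 386, 387, 387, 387]  (not all equal)
t=26: [401, 400, 400, 400, 401, 401, 402, 401]  (not all equal)
t=27: [416, 416, 416, 416, 416, 417, 417, 417]  (not all equal)
t=28: [433, 433, 433, 433, 433, 433, 434, 433]  (not all equal)
t=29: [450, 450, 450, 450, 450, 450, 450, 450]  (all equal)

Answer: 29
Key observation: Synchronization is absorbing here: once all nodes are equal they stay equal, and step 29 is the first all-equal step.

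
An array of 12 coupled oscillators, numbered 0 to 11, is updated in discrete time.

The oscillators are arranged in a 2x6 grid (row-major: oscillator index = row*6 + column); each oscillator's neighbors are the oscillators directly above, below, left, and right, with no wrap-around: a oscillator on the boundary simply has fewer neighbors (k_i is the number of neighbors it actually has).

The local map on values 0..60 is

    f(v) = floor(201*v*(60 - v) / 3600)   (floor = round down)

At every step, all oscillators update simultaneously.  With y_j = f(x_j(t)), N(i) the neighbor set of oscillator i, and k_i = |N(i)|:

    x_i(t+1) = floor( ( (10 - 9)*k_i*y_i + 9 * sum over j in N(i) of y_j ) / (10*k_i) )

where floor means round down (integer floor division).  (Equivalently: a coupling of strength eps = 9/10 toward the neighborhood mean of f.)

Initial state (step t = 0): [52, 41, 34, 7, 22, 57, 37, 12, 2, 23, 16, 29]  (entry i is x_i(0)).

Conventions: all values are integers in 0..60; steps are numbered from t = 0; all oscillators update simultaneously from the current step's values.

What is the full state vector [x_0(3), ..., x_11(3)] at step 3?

Answer: [34, 35, 34, 42, 35, 44, 33, 34, 38, 34, 44, 35]

Derivation:
t=0: [52, 41, 34, 7, 22, 57, 37, 12, 2, 23, 16, 29]
t=1: [42, 35, 25, 44, 25, 44, 29, 32, 39, 24, 46, 26]
t=2: [48, 46, 44, 47, 38, 47, 46, 47, 48, 40, 47, 38]
t=3: [34, 35, 34, 42, 35, 44, 33, 34, 38, 34, 44, 35]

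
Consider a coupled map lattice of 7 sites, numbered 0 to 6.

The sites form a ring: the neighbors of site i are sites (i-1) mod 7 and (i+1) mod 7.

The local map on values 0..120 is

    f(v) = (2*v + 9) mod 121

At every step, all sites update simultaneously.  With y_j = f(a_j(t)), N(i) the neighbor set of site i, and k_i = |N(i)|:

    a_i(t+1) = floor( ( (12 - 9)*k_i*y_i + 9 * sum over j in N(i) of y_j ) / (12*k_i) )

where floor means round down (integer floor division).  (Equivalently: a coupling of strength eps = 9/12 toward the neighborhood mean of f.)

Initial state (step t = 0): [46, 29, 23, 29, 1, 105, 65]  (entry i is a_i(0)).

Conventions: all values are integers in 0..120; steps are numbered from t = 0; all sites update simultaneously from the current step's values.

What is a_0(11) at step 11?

Simulating step by step:
t=0: [46, 29, 23, 29, 1, 105, 65]
t=1: [57, 75, 64, 41, 64, 35, 79]
t=2: [32, 16, 52, 34, 67, 43, 41]
t=3: [67, 80, 72, 69, 70, 66, 85]
t=4: [45, 32, 35, 29, 24, 37, 30]
t=5: [78, 85, 72, 67, 70, 68, 85]
t=6: [54, 43, 38, 28, 24, 38, 40]
t=7: [98, 99, 81, 69, 70, 76, 98]
t=8: [84, 71, 54, 35, 31, 52, 67]
t=9: [33, 72, 70, 90, 89, 63, 68]
t=10: [39, 46, 44, 52, 47, 37, 39]
t=11: [92, 94, 104, 103, 99, 92, 85]

Answer: a_0(11) = 92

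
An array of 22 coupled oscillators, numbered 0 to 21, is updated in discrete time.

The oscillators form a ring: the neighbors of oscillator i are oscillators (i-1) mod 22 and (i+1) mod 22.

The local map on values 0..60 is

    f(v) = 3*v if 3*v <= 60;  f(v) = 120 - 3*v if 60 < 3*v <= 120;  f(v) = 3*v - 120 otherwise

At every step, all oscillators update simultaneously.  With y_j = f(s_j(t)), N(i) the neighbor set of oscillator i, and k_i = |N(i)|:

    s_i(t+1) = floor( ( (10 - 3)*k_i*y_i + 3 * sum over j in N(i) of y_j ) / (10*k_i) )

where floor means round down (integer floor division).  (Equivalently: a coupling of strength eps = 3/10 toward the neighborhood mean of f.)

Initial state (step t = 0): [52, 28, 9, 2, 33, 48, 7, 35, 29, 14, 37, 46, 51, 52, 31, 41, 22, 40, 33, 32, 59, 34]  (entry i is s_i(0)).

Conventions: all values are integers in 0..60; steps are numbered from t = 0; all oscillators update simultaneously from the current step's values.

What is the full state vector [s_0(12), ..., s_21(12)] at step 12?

Simulating step by step:
t=0: [52, 28, 9, 2, 33, 48, 7, 35, 29, 14, 37, 46, 51, 52, 31, 41, 22, 40, 33, 32, 59, 34]
t=1: [33, 34, 25, 11, 19, 23, 20, 18, 31, 35, 15, 18, 31, 34, 24, 14, 38, 11, 18, 28, 46, 26]
t=2: [23, 22, 39, 38, 52, 53, 57, 50, 29, 21, 41, 48, 29, 23, 42, 37, 15, 32, 48, 36, 24, 35]
t=3: [46, 45, 11, 10, 31, 40, 46, 33, 36, 45, 14, 22, 34, 41, 13, 13, 36, 27, 22, 19, 37, 25]
t=4: [21, 18, 29, 30, 23, 6, 15, 19, 13, 18, 39, 46, 21, 10, 33, 34, 20, 37, 52, 49, 21, 35]
t=5: [50, 51, 35, 33, 42, 27, 42, 52, 43, 44, 12, 21, 47, 32, 21, 24, 46, 20, 30, 32, 46, 27]
t=6: [31, 29, 18, 17, 13, 29, 15, 27, 13, 15, 35, 48, 26, 28, 50, 44, 28, 49, 33, 24, 22, 34]
t=7: [26, 35, 50, 49, 39, 35, 42, 39, 39, 39, 20, 25, 38, 36, 28, 18, 31, 27, 25, 44, 47, 24]
t=8: [38, 21, 27, 23, 8, 11, 6, 3, 3, 11, 49, 41, 12, 14, 35, 47, 32, 38, 39, 18, 23, 43]
t=9: [14, 46, 43, 45, 29, 29, 18, 10, 12, 28, 24, 11, 31, 37, 19, 20, 20, 8, 11, 45, 45, 14]
t=10: [38, 20, 11, 16, 30, 36, 47, 34, 35, 37, 43, 34, 25, 18, 50, 59, 54, 30, 28, 17, 19, 37]
t=11: [14, 47, 39, 43, 30, 16, 19, 18, 14, 9, 10, 20, 42, 49, 37, 50, 42, 32, 37, 49, 48, 15]
t=12: [39, 21, 6, 11, 29, 46, 55, 52, 41, 29, 34, 47, 17, 21, 14, 23, 12, 19, 13, 23, 27, 41]

Answer: [39, 21, 6, 11, 29, 46, 55, 52, 41, 29, 34, 47, 17, 21, 14, 23, 12, 19, 13, 23, 27, 41]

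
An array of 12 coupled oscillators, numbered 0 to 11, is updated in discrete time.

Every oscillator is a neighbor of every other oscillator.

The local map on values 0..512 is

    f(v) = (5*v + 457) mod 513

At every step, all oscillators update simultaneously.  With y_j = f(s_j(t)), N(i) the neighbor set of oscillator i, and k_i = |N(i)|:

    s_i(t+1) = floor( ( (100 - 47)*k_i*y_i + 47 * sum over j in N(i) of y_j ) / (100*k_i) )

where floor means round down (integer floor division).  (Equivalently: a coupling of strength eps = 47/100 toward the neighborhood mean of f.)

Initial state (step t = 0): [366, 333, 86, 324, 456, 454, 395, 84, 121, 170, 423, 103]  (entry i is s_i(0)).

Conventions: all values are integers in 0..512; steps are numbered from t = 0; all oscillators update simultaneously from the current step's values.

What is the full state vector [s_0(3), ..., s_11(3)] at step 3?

Simulating step by step:
t=0: [366, 333, 86, 324, 456, 454, 395, 84, 121, 170, 423, 103]
t=1: [224, 143, 291, 121, 193, 188, 294, 286, 127, 246, 113, 333]
t=2: [141, 194, 305, 140, 316, 304, 312, 293, 155, 195, 371, 157]
t=3: [237, 366, 386, 234, 413, 384, 403, 357, 271, 368, 297, 275]

Answer: [237, 366, 386, 234, 413, 384, 403, 357, 271, 368, 297, 275]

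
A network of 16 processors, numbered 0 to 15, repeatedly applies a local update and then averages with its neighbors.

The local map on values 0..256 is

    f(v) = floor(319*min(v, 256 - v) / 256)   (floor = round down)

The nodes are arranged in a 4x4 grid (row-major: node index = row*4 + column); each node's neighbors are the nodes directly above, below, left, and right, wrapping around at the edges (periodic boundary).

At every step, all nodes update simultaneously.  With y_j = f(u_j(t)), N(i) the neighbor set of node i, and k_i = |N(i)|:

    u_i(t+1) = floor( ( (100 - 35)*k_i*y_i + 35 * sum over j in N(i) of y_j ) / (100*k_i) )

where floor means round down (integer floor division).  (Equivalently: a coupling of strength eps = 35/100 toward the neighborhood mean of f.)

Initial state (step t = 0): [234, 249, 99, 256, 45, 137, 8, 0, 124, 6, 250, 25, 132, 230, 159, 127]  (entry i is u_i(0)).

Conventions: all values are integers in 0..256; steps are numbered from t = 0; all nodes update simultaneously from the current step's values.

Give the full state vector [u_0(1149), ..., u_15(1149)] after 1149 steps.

Answer: [124, 124, 127, 126, 127, 127, 128, 128, 126, 127, 128, 127, 123, 124, 126, 124]
Key observation: The state at step 18, [154, 154, 157, 156, 157, 157, 158, 158, 156, 157, 158, 157, 153, 154, 156, 154], reappears at step 22: the system is in a cycle of period 4 from step 18 on.  Therefore the state at step 1149 equals the state at step 18 + ((1149 - 18) mod 4) = 21, which is [124, 124, 127, 126, 127, 127, 128, 128, 126, 127, 128, 127, 123, 124, 126, 124].

Derivation:
t=0: [234, 249, 99, 256, 45, 137, 8, 0, 124, 6, 250, 25, 132, 230, 159, 127]
t=1: [36, 34, 91, 26, 65, 103, 30, 8, 121, 34, 19, 48, 132, 46, 106, 129]
t=2: [55, 57, 94, 49, 80, 100, 47, 24, 126, 58, 38, 68, 135, 69, 116, 135]
t=3: [77, 80, 105, 71, 97, 106, 65, 45, 137, 82, 61, 88, 137, 93, 128, 135]
t=4: [101, 105, 121, 94, 115, 120, 86, 71, 138, 107, 88, 108, 140, 119, 144, 141]
t=5: [127, 134, 140, 120, 137, 141, 112, 101, 144, 134, 115, 129, 142, 143, 138, 139]
t=6: [154, 149, 144, 146, 145, 144, 138, 133, 142, 148, 145, 151, 143, 142, 145, 146]
t=7: [130, 134, 138, 137, 138, 138, 145, 147, 139, 136, 137, 134, 138, 139, 138, 136]
t=8: [154, 150, 146, 147, 146, 146, 140, 138, 146, 148, 147, 149, 147, 146, 147, 148]
t=9: [129, 132, 136, 135, 137, 136, 142, 143, 136, 134, 135, 134, 134, 135, 135, 134]
t=10: [155, 153, 149, 149, 148, 149, 143, 142, 149, 151, 149, 150, 152, 150, 150, 151]
t=11: [127, 128, 133, 132, 133, 133, 138, 139, 132, 130, 133, 132, 129, 131, 132, 130]
t=12: [157, 157, 153, 153, 152, 153, 148, 147, 154, 155, 153, 153, 157, 155, 154, 156]
t=13: [123, 124, 128, 127, 128, 127, 132, 133, 126, 125, 128, 128, 123, 124, 126, 124]
t=14: [154, 154, 157, 156, 157, 157, 155, 154, 156, 155, 158, 157, 153, 154, 156, 154]
t=15: [126, 126, 123, 124, 123, 123, 124, 125, 124, 124, 122, 123, 127, 126, 124, 126]
t=16: [156, 156, 153, 154, 153, 153, 153, 154, 154, 154, 152, 153, 157, 156, 154, 156]
t=17: [124, 124, 127, 126, 127, 127, 128, 127, 126, 127, 128, 127, 123, 124, 126, 124]
t=18: [154, 154, 157, 156, 157, 157, 158, 158, 156, 157, 158, 157, 153, 154, 156, 154]
t=19: [126, 126, 123, 124, 123, 123, 122, 122, 124, 123, 122, 123, 127, 126, 124, 126]
t=20: [156, 156, 153, 154, 153, 153, 152, 152, 154, 153, 152, 153, 157, 156, 154, 156]
t=21: [124, 124, 127, 126, 127, 127, 128, 128, 126, 127, 128, 127, 123, 124, 126, 124]
t=22: [154, 154, 157, 156, 157, 157, 158, 158, 156, 157, 158, 157, 153, 154, 156, 154]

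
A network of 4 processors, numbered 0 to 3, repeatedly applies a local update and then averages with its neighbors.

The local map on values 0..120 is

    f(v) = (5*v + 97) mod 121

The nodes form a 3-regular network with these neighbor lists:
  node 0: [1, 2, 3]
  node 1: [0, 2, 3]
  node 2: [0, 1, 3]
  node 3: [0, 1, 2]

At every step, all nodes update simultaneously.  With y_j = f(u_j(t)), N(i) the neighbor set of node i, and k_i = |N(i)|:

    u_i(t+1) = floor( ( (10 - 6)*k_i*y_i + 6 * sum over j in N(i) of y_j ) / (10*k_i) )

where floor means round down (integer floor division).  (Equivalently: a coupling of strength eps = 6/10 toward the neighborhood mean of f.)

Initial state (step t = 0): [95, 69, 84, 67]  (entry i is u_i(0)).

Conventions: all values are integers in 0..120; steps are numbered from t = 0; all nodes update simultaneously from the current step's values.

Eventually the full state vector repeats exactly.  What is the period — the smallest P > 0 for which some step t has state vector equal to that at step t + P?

Simulating step by step:
t=0: [95, 69, 84, 67]
t=1: [71, 69, 60, 67]
t=2: [72, 70, 61, 68]
t=3: [77, 75, 66, 73]
t=4: [102, 100, 91, 98]
t=5: [57, 79, 70, 77]
t=6: [49, 47, 62, 69]
t=7: [82, 80, 71, 78]
t=8: [30, 28, 43, 26]
t=9: [60, 82, 73, 80]
t=10: [40, 38, 53, 36]
t=11: [62, 60, 75, 58]
t=12: [51, 49, 64, 47]
t=13: [92, 90, 81, 88]
t=14: [56, 54, 45, 52]
t=15: [45, 43, 58, 65]
t=16: [62, 60, 51, 58]
t=17: [51, 49, 64, 47]

Answer: 5
Key observation: The state at step 12, [51, 49, 64, 47], reappears at step 17 — and no state repeats earlier — so the cycle the system enters has period 5.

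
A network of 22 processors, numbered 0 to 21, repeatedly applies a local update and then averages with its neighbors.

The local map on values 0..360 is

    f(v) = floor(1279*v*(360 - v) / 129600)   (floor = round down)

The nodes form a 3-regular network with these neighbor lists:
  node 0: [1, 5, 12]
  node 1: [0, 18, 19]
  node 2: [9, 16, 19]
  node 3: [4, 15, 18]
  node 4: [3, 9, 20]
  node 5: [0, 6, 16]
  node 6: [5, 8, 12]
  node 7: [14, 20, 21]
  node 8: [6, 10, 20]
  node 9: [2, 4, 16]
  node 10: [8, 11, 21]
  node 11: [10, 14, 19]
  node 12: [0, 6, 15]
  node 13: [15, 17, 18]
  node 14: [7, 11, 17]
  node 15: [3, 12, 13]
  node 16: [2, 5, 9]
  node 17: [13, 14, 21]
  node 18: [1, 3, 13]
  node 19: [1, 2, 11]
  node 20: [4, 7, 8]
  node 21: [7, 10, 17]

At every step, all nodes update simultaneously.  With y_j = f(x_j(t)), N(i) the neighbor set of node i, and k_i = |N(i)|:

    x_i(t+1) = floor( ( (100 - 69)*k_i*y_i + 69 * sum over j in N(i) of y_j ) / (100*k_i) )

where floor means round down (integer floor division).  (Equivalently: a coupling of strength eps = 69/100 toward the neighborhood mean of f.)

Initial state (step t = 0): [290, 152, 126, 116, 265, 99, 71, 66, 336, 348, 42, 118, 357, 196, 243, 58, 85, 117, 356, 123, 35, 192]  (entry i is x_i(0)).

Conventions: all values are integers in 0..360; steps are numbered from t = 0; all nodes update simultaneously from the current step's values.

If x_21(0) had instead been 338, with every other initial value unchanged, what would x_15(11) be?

Answer: x_15(11) = 174
Key observation: This trace re-runs the system from the modified initial state.

Derivation:
t=0: [290, 152, 126, 116, 265, 99, 71, 66, 336, 348, 42, 118, 357, 196, 243, 58, 85, 117, 356, 123, 35, 338]
t=1: [194, 211, 218, 186, 176, 224, 141, 166, 126, 189, 140, 247, 135, 205, 259, 192, 206, 240, 213, 292, 153, 161]
t=2: [307, 284, 284, 316, 317, 307, 298, 302, 301, 314, 296, 259, 308, 306, 281, 312, 309, 292, 312, 265, 309, 305]
t=3: [171, 193, 191, 140, 141, 163, 169, 177, 174, 159, 195, 230, 161, 163, 211, 150, 166, 186, 163, 234, 158, 178]
t=4: [317, 311, 310, 307, 308, 317, 317, 315, 317, 313, 312, 302, 315, 315, 310, 311, 316, 316, 313, 304, 314, 318]
t=5: [138, 149, 150, 153, 151, 134, 135, 140, 138, 147, 146, 160, 139, 142, 150, 147, 141, 139, 148, 161, 143, 137]
t=6: [303, 309, 309, 310, 309, 300, 300, 304, 303, 308, 306, 312, 303, 306, 307, 307, 305, 304, 309, 313, 305, 303]
t=7: [168, 156, 155, 155, 157, 172, 173, 165, 168, 158, 162, 153, 169, 161, 160, 161, 163, 165, 156, 150, 164, 167]
t=8: [317, 314, 313, 314, 314, 318, 318, 316, 317, 314, 316, 313, 317, 315, 315, 315, 315, 316, 314, 312, 316, 317]
t=9: [135, 141, 143, 141, 140, 133, 132, 136, 134, 142, 137, 142, 134, 139, 139, 138, 139, 137, 141, 144, 137, 136]
t=10: [299, 303, 305, 303, 303, 298, 297, 300, 299, 304, 301, 303, 298, 302, 302, 301, 302, 301, 303, 305, 300, 300]
t=11: [178, 170, 167, 171, 171, 179, 181, 175, 178, 168, 175, 170, 180, 172, 173, 174, 171, 174, 170, 167, 175, 176]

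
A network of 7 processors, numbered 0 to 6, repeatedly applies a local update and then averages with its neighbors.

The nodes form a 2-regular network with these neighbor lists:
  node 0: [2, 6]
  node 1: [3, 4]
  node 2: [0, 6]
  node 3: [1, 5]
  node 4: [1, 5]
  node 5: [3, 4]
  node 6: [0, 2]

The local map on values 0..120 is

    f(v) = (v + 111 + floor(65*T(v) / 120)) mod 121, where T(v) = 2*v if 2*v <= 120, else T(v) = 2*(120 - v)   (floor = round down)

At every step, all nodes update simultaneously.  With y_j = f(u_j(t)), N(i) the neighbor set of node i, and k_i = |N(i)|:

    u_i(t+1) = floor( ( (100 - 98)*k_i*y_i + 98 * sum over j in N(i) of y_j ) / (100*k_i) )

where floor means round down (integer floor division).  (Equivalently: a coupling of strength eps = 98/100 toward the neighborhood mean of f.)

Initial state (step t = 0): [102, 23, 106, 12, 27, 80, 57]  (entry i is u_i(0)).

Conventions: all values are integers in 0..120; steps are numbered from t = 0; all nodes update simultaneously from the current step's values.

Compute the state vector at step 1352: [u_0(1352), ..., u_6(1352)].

Answer: [110, 110, 110, 110, 110, 110, 110]
Key observation: The state at step 4, [110, 110, 110, 110, 110, 110, 110], reappears at step 5: the system is in a cycle of period 1 from step 4 on.  Therefore the state at step 1352 equals the state at step 4 + ((1352 - 4) mod 1) = 4, which is [110, 110, 110, 110, 110, 110, 110].

Derivation:
t=0: [102, 23, 106, 12, 27, 80, 57]
t=1: [109, 30, 109, 73, 74, 32, 110]
t=2: [110, 111, 110, 55, 55, 111, 110]
t=3: [110, 104, 110, 109, 109, 104, 110]
t=4: [110, 110, 110, 110, 110, 110, 110]
t=5: [110, 110, 110, 110, 110, 110, 110]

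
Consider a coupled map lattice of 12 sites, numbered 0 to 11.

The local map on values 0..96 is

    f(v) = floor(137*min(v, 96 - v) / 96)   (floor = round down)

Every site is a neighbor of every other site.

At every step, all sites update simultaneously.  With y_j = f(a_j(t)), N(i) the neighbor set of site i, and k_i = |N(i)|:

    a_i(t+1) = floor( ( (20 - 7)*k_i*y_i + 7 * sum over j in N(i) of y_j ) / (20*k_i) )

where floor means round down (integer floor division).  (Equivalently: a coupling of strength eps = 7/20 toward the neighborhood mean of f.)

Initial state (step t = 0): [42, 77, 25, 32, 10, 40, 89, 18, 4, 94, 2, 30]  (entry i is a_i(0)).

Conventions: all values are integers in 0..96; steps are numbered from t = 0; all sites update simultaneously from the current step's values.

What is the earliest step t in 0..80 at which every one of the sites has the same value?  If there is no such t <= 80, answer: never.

Answer: 22
Key observation: Synchronization is absorbing here: once all sites are equal they stay equal, and step 22 is the first all-equal step.

Derivation:
t=0: [42, 77, 25, 32, 10, 40, 89, 18, 4, 94, 2, 30]  (not all equal)
t=1: [46, 26, 31, 38, 18, 45, 15, 25, 13, 11, 11, 36]  (not all equal)
t=2: [54, 37, 41, 47, 29, 53, 27, 35, 25, 23, 23, 45]  (not all equal)
t=3: [55, 50, 54, 60, 44, 56, 42, 49, 40, 38, 38, 58]  (not all equal)
t=4: [58, 62, 58, 53, 60, 57, 58, 63, 57, 55, 55, 55]  (not all equal)
t=5: [54, 50, 54, 58, 52, 54, 54, 49, 54, 56, 56, 56]  (not all equal)
t=6: [59, 62, 59, 56, 61, 59, 59, 64, 59, 57, 57, 57]  (not all equal)
t=7: [52, 49, 52, 55, 50, 52, 52, 47, 52, 53, 53, 53]  (not all equal)
t=8: [62, 65, 62, 59, 64, 62, 62, 65, 62, 61, 61, 61]  (not all equal)
t=9: [47, 45, 47, 50, 46, 47, 47, 45, 47, 48, 48, 48]  (not all equal)
t=10: [66, 64, 66, 65, 65, 66, 66, 64, 66, 67, 67, 67]  (not all equal)
t=11: [42, 44, 42, 43, 43, 42, 42, 44, 42, 41, 41, 41]  (not all equal)
t=12: [59, 61, 59, 60, 60, 59, 59, 61, 59, 58, 58, 58]  (not all equal)
t=13: [51, 50, 51, 51, 51, 51, 51, 50, 51, 53, 53, 53]  (not all equal)
t=14: [63, 64, 63, 63, 63, 63, 63, 64, 63, 61, 61, 61]  (not all equal)
t=15: [47, 45, 47, 47, 47, 47, 47, 45, 47, 48, 48, 48]  (not all equal)
t=16: [66, 65, 66, 66, 66, 66, 66, 65, 66, 67, 67, 67]  (not all equal)
t=17: [42, 43, 42, 42, 42, 42, 42, 43, 42, 41, 41, 41]  (not all equal)
t=18: [59, 60, 59, 59, 59, 59, 59, 60, 59, 58, 58, 58]  (not all equal)
t=19: [52, 51, 52, 52, 52, 52, 52, 51, 52, 53, 53, 53]  (not all equal)
t=20: [62, 63, 62, 62, 62, 62, 62, 63, 62, 61, 61, 61]  (not all equal)
t=21: [48, 47, 48, 48, 48, 48, 48, 47, 48, 48, 48, 48]  (not all equal)
t=22: [67, 67, 67, 67, 67, 67, 67, 67, 67, 67, 67, 67]  (all equal)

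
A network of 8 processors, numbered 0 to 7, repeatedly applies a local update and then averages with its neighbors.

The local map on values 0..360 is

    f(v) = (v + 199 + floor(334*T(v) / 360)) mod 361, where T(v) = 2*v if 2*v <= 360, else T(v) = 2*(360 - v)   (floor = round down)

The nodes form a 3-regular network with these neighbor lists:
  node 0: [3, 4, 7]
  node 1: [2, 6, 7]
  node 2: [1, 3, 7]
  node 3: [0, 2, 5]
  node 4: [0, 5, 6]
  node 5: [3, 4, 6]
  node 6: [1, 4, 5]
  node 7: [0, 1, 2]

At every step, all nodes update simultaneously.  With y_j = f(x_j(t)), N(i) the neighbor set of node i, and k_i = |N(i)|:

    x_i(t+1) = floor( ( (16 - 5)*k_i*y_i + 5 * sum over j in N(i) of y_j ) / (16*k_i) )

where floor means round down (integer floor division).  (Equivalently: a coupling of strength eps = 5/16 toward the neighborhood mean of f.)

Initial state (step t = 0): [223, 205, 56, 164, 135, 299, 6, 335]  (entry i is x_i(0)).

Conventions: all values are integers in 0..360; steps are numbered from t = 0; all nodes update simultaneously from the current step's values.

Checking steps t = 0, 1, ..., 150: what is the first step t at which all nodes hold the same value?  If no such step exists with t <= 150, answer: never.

Answer: 14
Key observation: Synchronization is absorbing here: once all nodes are equal they stay equal, and step 14 is the first all-equal step.

Derivation:
t=0: [223, 205, 56, 164, 135, 299, 6, 335]  (not all equal)
t=1: [294, 309, 335, 306, 234, 249, 232, 255]  (not all equal)
t=2: [261, 250, 230, 247, 298, 289, 298, 271]  (not all equal)
t=3: [279, 287, 302, 290, 254, 260, 256, 280]  (not all equal)
t=4: [268, 261, 251, 259, 285, 281, 283, 263]  (not all equal)
t=5: [275, 280, 288, 281, 263, 266, 265, 280]  (not all equal)
t=6: [270, 266, 261, 266, 278, 276, 277, 265]  (not all equal)
t=7: [275, 277, 280, 277, 268, 269, 269, 278]  (not all equal)
t=8: [270, 269, 266, 269, 275, 274, 274, 268]  (not all equal)
t=9: [274, 275, 277, 274, 270, 271, 271, 276]  (not all equal)
t=10: [271, 270, 269, 271, 274, 273, 273, 269]  (not all equal)
t=11: [273, 274, 274, 273, 271, 272, 272, 274]  (not all equal)
t=12: [272, 271, 271, 272, 273, 273, 272, 271]  (not all equal)
t=13: [273, 273, 273, 273, 272, 272, 272, 273]  (not all equal)
t=14: [272, 272, 272, 272, 272, 272, 272, 272]  (all equal)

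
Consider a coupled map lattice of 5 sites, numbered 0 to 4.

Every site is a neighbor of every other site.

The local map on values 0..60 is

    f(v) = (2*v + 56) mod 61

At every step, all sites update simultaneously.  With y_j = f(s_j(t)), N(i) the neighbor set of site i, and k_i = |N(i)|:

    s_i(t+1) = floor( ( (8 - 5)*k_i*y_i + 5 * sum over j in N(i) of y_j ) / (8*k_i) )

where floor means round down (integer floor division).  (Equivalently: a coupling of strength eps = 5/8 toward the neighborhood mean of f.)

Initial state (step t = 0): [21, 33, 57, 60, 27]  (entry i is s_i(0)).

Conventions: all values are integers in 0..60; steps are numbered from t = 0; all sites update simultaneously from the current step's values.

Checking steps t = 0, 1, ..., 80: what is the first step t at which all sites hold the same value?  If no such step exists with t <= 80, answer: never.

Simulating step by step:
t=0: [21, 33, 57, 60, 27]  (not all equal)
t=1: [37, 29, 39, 41, 40]  (not all equal)
t=2: [17, 27, 18, 19, 19]  (not all equal)
t=3: [33, 38, 34, 34, 34]  (not all equal)
t=4: [2, 4, 2, 2, 2]  (not all equal)
t=5: [51, 38, 51, 51, 51]  (not all equal)
t=6: [31, 26, 31, 31, 31]  (not all equal)
t=7: [55, 53, 55, 55, 55]  (not all equal)
t=8: [43, 42, 43, 43, 43]  (not all equal)
t=9: [19, 19, 19, 19, 19]  (all equal)

Answer: 9
Key observation: Synchronization is absorbing here: once all sites are equal they stay equal, and step 9 is the first all-equal step.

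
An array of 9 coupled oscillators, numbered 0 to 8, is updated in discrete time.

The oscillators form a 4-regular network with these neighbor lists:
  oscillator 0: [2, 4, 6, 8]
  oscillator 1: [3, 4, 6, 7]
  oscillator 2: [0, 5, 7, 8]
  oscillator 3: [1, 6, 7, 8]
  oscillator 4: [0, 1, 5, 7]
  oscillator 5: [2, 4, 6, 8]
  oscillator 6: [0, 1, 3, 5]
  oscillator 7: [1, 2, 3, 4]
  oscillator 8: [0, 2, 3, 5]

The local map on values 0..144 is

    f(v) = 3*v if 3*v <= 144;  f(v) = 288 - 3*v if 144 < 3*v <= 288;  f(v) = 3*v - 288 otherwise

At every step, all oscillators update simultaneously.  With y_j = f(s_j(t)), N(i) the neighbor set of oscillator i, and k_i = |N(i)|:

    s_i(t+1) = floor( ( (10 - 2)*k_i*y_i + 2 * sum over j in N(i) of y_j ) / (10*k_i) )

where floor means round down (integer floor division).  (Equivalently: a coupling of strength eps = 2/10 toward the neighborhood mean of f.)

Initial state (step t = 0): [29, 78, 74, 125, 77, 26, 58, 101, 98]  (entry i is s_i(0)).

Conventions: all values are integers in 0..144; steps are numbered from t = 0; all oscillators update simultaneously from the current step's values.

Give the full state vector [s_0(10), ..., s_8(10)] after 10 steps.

Answer: [89, 37, 67, 24, 61, 99, 70, 104, 28]

Derivation:
t=0: [29, 78, 74, 125, 77, 26, 58, 101, 98]
t=1: [81, 56, 62, 79, 57, 74, 106, 25, 20]
t=2: [51, 109, 93, 55, 108, 68, 38, 79, 61]
t=3: [121, 47, 25, 113, 44, 80, 110, 51, 101]
t=4: [73, 130, 73, 57, 125, 51, 49, 127, 24]
t=5: [73, 103, 73, 114, 89, 126, 133, 93, 77]
t=6: [68, 26, 66, 53, 26, 84, 100, 15, 59]
t=7: [81, 75, 85, 115, 74, 43, 25, 54, 105]
t=8: [46, 66, 42, 60, 70, 113, 74, 111, 34]
t=9: [129, 86, 117, 101, 78, 59, 72, 56, 102]
t=10: [89, 37, 67, 24, 61, 99, 70, 104, 28]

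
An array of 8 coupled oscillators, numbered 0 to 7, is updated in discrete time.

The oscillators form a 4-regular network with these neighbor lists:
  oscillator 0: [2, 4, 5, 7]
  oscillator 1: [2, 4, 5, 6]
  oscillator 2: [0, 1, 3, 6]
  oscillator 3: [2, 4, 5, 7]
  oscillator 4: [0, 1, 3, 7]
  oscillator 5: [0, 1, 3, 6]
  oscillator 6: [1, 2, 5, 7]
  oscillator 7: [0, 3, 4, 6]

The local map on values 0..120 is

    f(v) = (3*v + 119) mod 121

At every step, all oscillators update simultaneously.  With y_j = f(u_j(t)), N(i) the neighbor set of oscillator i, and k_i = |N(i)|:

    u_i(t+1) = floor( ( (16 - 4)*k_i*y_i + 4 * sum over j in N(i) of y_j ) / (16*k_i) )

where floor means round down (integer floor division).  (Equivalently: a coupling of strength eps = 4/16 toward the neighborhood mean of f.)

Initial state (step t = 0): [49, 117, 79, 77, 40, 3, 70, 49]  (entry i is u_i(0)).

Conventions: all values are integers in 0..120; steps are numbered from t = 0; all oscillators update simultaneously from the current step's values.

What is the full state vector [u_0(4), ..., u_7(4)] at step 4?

Answer: [42, 74, 20, 42, 101, 25, 17, 83]

Derivation:
t=0: [49, 117, 79, 77, 40, 3, 70, 49]
t=1: [34, 100, 105, 97, 104, 25, 81, 39]
t=2: [95, 62, 73, 55, 70, 74, 109, 107]
t=3: [53, 70, 86, 53, 79, 88, 83, 73]
t=4: [42, 74, 20, 42, 101, 25, 17, 83]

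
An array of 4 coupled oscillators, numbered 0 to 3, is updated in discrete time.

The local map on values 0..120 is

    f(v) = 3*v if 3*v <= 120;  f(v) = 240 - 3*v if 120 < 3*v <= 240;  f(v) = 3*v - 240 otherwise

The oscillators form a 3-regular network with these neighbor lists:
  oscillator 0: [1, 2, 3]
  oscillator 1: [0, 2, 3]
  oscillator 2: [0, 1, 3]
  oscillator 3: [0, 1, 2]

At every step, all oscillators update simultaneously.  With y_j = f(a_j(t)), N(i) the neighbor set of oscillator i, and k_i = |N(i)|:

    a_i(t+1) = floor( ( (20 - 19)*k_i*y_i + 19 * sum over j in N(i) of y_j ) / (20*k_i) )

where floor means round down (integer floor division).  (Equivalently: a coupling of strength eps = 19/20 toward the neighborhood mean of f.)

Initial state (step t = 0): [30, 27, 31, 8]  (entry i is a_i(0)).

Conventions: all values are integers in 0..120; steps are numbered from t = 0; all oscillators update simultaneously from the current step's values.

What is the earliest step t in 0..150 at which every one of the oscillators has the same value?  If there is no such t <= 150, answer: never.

Answer: 7
Key observation: Synchronization is absorbing here: once all oscillators are equal they stay equal, and step 7 is the first all-equal step.

Derivation:
t=0: [30, 27, 31, 8]  (not all equal)
t=1: [67, 69, 66, 84]  (not all equal)
t=2: [29, 31, 28, 36]  (not all equal)
t=3: [94, 93, 95, 89]  (not all equal)
t=4: [37, 38, 36, 41]  (not all equal)
t=5: [112, 112, 113, 111]  (not all equal)
t=6: [96, 96, 95, 96]  (not all equal)
t=7: [47, 47, 47, 47]  (all equal)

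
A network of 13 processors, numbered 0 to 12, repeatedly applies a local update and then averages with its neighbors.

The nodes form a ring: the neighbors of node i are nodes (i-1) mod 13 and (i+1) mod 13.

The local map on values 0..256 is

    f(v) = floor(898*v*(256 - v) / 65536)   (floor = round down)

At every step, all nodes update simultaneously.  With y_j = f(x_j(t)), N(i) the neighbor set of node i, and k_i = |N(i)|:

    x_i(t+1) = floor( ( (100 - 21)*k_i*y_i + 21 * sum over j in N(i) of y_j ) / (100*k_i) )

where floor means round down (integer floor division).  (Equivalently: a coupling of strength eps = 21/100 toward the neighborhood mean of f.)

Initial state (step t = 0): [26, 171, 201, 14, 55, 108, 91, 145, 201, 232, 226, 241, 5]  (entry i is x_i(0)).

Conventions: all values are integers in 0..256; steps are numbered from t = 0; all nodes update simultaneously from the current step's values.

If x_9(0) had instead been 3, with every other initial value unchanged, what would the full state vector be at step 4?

Answer: [182, 204, 217, 202, 203, 131, 104, 126, 183, 135, 145, 118, 134]
Key observation: This trace re-runs the system from the modified initial state.

Derivation:
t=0: [26, 171, 201, 14, 55, 108, 91, 145, 201, 3, 226, 241, 5]
t=1: [86, 181, 145, 68, 147, 210, 208, 211, 143, 33, 78, 50, 27]
t=2: [186, 191, 211, 184, 205, 141, 134, 140, 198, 122, 175, 140, 102]
t=3: [181, 166, 139, 171, 155, 213, 223, 215, 170, 213, 200, 218, 211]
t=4: [182, 204, 217, 202, 203, 131, 104, 126, 183, 135, 145, 118, 134]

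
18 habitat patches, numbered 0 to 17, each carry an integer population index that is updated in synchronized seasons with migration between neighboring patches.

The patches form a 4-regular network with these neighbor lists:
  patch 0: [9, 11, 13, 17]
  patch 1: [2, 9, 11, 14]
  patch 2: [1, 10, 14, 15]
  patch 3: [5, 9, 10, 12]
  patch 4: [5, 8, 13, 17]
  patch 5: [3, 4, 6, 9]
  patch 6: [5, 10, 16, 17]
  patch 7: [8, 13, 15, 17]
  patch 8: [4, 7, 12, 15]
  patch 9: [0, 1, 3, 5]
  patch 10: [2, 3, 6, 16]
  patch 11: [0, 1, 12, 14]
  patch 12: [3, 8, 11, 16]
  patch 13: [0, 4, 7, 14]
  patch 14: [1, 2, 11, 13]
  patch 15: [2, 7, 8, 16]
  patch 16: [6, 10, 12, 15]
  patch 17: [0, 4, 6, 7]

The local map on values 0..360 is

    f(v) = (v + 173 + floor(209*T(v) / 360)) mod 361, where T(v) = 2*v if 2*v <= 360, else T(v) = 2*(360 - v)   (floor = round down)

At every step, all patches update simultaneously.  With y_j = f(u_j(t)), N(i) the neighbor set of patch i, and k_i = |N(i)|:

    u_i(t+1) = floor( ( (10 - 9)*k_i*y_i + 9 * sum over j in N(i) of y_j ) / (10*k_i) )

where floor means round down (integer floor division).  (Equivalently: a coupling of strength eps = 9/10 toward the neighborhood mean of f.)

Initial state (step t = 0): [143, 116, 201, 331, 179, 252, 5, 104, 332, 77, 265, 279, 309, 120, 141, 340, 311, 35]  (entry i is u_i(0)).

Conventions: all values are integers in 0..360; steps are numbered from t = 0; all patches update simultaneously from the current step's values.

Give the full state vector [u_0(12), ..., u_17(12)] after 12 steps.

Answer: [161, 143, 163, 182, 156, 139, 183, 161, 151, 155, 145, 157, 163, 129, 139, 146, 183, 129]

Derivation:
t=0: [143, 116, 201, 331, 179, 252, 5, 104, 332, 77, 265, 279, 309, 120, 141, 340, 311, 35]
t=1: [201, 194, 141, 218, 173, 220, 198, 154, 150, 157, 184, 126, 179, 113, 127, 149, 181, 145]
t=2: [113, 118, 150, 186, 133, 183, 181, 115, 162, 191, 179, 161, 157, 143, 110, 147, 184, 175]
t=3: [156, 128, 113, 188, 161, 177, 197, 141, 114, 137, 185, 88, 177, 71, 113, 138, 172, 112]
t=4: [125, 58, 107, 176, 158, 168, 161, 134, 136, 152, 163, 109, 118, 140, 111, 103, 176, 145]
t=5: [104, 93, 127, 142, 132, 162, 163, 95, 90, 182, 148, 116, 127, 98, 118, 102, 114, 123]
t=6: [85, 94, 63, 142, 70, 146, 112, 32, 52, 93, 108, 51, 63, 51, 47, 40, 98, 78]
t=7: [242, 199, 164, 122, 265, 127, 126, 287, 283, 139, 117, 242, 190, 297, 227, 219, 152, 253]
t=8: [170, 168, 162, 111, 162, 111, 116, 186, 190, 134, 111, 194, 152, 187, 184, 170, 135, 164]
t=9: [167, 166, 152, 82, 154, 89, 89, 187, 173, 112, 90, 175, 137, 186, 185, 167, 107, 152]
t=10: [148, 148, 137, 73, 133, 124, 43, 176, 158, 162, 121, 165, 183, 180, 177, 144, 69, 130]
t=11: [153, 155, 128, 148, 128, 200, 153, 147, 153, 167, 237, 164, 238, 158, 156, 186, 180, 163]
t=12: [161, 143, 163, 182, 156, 139, 183, 161, 151, 155, 145, 157, 163, 129, 139, 146, 183, 129]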